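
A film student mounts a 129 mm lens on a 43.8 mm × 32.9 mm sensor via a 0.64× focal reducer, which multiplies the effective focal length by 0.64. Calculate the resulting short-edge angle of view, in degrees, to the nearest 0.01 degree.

Effective focal length f = 129 × 0.64 = 82.56 mm.
α = 2·arctan(32.9 / (2 × 82.56)) = 2·arctan(0.19925) ≈ 22.5371°.

22.54°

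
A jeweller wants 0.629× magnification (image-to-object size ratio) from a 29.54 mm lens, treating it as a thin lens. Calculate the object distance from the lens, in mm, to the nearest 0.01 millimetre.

76.50 mm

With m = dᵢ/dₒ and 1/f = 1/dₒ + 1/dᵢ, substituting dᵢ = m·dₒ gives 1/f = (1 + 1/m)/dₒ, hence dₒ = f·(1 + 1/m).
dₒ = 29.54 × (1 + 1/0.629) = 29.54 × 2.58983 ≈ 76.503 mm.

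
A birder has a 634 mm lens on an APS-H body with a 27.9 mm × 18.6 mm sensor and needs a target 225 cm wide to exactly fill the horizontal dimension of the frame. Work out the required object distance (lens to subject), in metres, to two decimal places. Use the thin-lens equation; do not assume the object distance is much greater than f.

51.76 m

W: 225 cm = 2250 mm.
Magnification m = w/W = dᵢ/dₒ; combined with 1/f = 1/dₒ + 1/dᵢ this gives dₒ = f·(1 + W/w).
dₒ = 634 mm × (1 + 2250/27.9) = 634 × 81.6452 ≈ 51763.032 mm = 51.763 m.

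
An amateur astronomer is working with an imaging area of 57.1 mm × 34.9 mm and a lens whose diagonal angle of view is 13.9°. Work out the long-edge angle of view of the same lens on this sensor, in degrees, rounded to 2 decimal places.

Sensor diagonal = √(57.1² + 34.9²) = √4478.4200 ≈ 66.9210 mm.
From the diagonal AOV: f = 66.9210 / (2·tan(6.95°)) = 66.9210 / 0.24380 ≈ 274.4940 mm.
Long-edge AOV = 2·arctan(57.1 / (2 × 274.4940)) = 2·arctan(0.10401) ≈ 11.8759°.

11.88°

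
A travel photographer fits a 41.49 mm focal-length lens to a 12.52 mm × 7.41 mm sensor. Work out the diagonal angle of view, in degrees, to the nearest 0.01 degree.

19.89°

Sensor diagonal = √(12.52² + 7.41²) = √211.6585 ≈ 14.5485 mm.
Angle of view α = 2·arctan(d/2f) with d = 14.5485 mm and f = 41.49 mm.
d/2f = 0.17533; arctan(0.17533) ≈ 9.9443°, so α ≈ 19.8887°.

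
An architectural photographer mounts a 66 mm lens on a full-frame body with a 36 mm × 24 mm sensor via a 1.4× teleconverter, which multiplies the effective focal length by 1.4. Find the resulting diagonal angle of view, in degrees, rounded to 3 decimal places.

26.354°

Effective focal length f = 66 × 1.4 = 92.4 mm.
Sensor diagonal = √(36² + 24²) = √1872.0000 ≈ 43.2666 mm.
α = 2·arctan(43.267 / (2 × 92.4)) = 2·arctan(0.23413) ≈ 26.3542°.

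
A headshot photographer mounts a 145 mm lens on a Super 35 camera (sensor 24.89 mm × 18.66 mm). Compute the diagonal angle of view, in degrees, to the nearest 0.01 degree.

Sensor diagonal = √(24.89² + 18.66²) = √967.7077 ≈ 31.1080 mm.
Angle of view α = 2·arctan(d/2f) with d = 31.1080 mm and f = 145 mm.
d/2f = 0.10727; arctan(0.10727) ≈ 6.1226°, so α ≈ 12.2453°.

12.25°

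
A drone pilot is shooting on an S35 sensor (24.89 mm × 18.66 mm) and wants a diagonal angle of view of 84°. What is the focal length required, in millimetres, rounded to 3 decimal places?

Sensor diagonal = √(24.89² + 18.66²) = √967.7077 ≈ 31.1080 mm.
From α = 2·arctan(d/2f) we get f = d / (2·tan(α/2)).
With d = 31.1080 mm and α/2 = 42°, tan(α/2) ≈ 0.90040, so f ≈ 31.1080 / 1.80081 ≈ 17.2745 mm.

17.274 mm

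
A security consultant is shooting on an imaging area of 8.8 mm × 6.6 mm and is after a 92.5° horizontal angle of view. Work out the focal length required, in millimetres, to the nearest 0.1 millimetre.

4.2 mm

From α = 2·arctan(w/2f) we get f = w / (2·tan(α/2)).
With w = 8.8 mm and α/2 = 46.25°, tan(α/2) ≈ 1.04461, so f ≈ 8.8 / 2.08923 ≈ 4.2121 mm.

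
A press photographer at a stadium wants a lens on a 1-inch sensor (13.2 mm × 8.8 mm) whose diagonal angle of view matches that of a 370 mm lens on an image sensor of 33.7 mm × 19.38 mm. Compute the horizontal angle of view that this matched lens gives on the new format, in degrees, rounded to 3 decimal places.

Sensor diagonal = √(33.7² + 19.38²) = √1511.2744 ≈ 38.8751 mm.
Sensor diagonal = √(13.2² + 8.8²) = √251.6800 ≈ 15.8644 mm.
Equal diagonal AOV ⇒ f₂ = f₁ · 15.8644/38.8751 = 370 × 0.40809 ≈ 150.9922 mm.
Horizontal AOV on the new format = 2·arctan(13.2 / (2 × 150.9922)) = 2·arctan(0.04371) ≈ 5.0057°.

5.006°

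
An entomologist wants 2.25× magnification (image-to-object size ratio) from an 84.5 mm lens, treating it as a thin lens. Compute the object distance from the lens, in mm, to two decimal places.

122.06 mm

With m = dᵢ/dₒ and 1/f = 1/dₒ + 1/dᵢ, substituting dᵢ = m·dₒ gives 1/f = (1 + 1/m)/dₒ, hence dₒ = f·(1 + 1/m).
dₒ = 84.5 × (1 + 1/2.25) = 84.5 × 1.44444 ≈ 122.056 mm.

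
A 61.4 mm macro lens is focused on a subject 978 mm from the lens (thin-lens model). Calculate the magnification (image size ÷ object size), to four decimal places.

0.0670×

Thin lens: 1/f = 1/dₒ + 1/dᵢ → 1/dᵢ = 1/61.4 − 1/978 = 0.0152642 mm⁻¹, so dᵢ ≈ 65.5130 mm.
Magnification m = dᵢ/dₒ = 65.5130/978 ≈ 0.06699.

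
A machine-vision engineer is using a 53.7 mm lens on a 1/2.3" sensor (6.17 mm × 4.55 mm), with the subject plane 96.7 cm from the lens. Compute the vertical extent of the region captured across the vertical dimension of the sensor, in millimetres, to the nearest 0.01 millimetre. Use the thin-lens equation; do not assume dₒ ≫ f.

dₒ: 96.7 cm = 967 mm.
Similar triangles through the lens centre give W/dₒ = h/dᵢ; with 1/f = 1/dₒ + 1/dᵢ this gives W = h·(dₒ − f)/f.
W = 4.55 mm × (967 − 53.7) / 53.7 = 4.55 × 17.0074 ≈ 77.384 mm.

77.38 mm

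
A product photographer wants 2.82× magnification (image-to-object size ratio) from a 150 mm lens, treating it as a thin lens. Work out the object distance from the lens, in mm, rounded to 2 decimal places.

203.19 mm

With m = dᵢ/dₒ and 1/f = 1/dₒ + 1/dᵢ, substituting dᵢ = m·dₒ gives 1/f = (1 + 1/m)/dₒ, hence dₒ = f·(1 + 1/m).
dₒ = 150 × (1 + 1/2.82) = 150 × 1.35461 ≈ 203.191 mm.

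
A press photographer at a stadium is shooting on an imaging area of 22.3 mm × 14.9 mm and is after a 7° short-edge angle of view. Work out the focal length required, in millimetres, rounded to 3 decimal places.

From α = 2·arctan(h/2f) we get f = h / (2·tan(α/2)).
With h = 14.9 mm and α/2 = 3.5°, tan(α/2) ≈ 0.06116, so f ≈ 14.9 / 0.12233 ≈ 121.8064 mm.

121.806 mm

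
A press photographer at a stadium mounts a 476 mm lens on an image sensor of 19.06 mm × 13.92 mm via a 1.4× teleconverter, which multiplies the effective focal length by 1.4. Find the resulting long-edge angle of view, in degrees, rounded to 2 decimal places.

1.64°

Effective focal length f = 476 × 1.4 = 666.4 mm.
α = 2·arctan(19.06 / (2 × 666.4)) = 2·arctan(0.01430) ≈ 1.6386°.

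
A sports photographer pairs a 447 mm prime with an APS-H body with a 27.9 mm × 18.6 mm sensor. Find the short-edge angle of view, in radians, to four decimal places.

0.0416 rad

Angle of view α = 2·arctan(h/2f) with h = 18.6 mm and f = 447 mm.
h/2f = 0.02081; arctan(0.02081) ≈ 0.0208 rad, so α ≈ 0.0416 rad.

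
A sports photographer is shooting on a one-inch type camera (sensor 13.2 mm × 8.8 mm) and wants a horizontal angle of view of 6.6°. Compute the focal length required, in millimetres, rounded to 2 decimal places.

114.46 mm

From α = 2·arctan(w/2f) we get f = w / (2·tan(α/2)).
With w = 13.2 mm and α/2 = 3.3°, tan(α/2) ≈ 0.05766, so f ≈ 13.2 / 0.11532 ≈ 114.4648 mm.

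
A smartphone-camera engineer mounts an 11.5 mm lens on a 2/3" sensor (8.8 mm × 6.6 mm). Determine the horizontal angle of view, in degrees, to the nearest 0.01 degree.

Angle of view α = 2·arctan(w/2f) with w = 8.8 mm and f = 11.5 mm.
w/2f = 0.38261; arctan(0.38261) ≈ 20.9373°, so α ≈ 41.8746°.

41.87°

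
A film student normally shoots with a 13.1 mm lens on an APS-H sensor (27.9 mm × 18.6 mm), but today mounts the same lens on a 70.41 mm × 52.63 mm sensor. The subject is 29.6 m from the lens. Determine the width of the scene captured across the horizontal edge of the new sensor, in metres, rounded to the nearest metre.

The focal length stays 13.1 mm; the relevant sensor dimension is now w = 70.41 mm. Object distance dₒ = 29.6 m = 29600 mm.
Thin-lens field width W = w·(dₒ − f)/f = 70.41 × (29600 − 13.1)/13.1 ≈ 159023.941 mm = 159.024 m.

159 m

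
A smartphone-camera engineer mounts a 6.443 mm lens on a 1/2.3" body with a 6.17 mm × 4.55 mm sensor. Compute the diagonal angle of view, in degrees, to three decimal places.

61.499°

Sensor diagonal = √(6.17² + 4.55²) = √58.7714 ≈ 7.6663 mm.
Angle of view α = 2·arctan(d/2f) with d = 7.6663 mm and f = 6.443 mm.
d/2f = 0.59493; arctan(0.59493) ≈ 30.7496°, so α ≈ 61.4993°.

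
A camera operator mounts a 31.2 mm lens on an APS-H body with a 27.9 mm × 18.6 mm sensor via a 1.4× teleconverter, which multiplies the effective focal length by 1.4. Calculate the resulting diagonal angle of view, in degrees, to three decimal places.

Effective focal length f = 31.2 × 1.4 = 43.68 mm.
Sensor diagonal = √(27.9² + 18.6²) = √1124.3700 ≈ 33.5316 mm.
α = 2·arctan(33.532 / (2 × 43.68)) = 2·arctan(0.38383) ≈ 41.9969°.

41.997°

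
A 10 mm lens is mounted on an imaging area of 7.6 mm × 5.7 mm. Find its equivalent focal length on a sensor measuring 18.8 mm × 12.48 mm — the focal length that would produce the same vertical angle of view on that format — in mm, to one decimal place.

21.9 mm

Equal angle of view means equal height/f ratio, so f₂ = f₁ · (height₂/height₁) = 10 × 12.48/5.7.
f₂ = 10 × 2.18947 ≈ 21.895 mm.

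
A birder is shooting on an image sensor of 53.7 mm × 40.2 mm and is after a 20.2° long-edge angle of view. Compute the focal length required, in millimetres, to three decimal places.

150.735 mm

From α = 2·arctan(w/2f) we get f = w / (2·tan(α/2)).
With w = 53.7 mm and α/2 = 10.1°, tan(α/2) ≈ 0.17813, so f ≈ 53.7 / 0.35625 ≈ 150.7350 mm.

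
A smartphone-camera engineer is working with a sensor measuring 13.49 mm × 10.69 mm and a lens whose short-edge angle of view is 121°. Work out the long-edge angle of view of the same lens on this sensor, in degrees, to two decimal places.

131.70°

From the short-edge AOV: f = 10.69 / (2·tan(60.5°)) = 10.69 / 3.53499 ≈ 3.0241 mm.
Long-edge AOV = 2·arctan(13.49 / (2 × 3.0241)) = 2·arctan(2.23045) ≈ 131.7028°.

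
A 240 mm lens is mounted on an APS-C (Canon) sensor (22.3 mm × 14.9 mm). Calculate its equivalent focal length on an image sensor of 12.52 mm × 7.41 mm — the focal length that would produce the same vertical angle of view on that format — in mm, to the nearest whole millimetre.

Equal angle of view means equal height/f ratio, so f₂ = f₁ · (height₂/height₁) = 240 × 7.41/14.9.
f₂ = 240 × 0.49732 ≈ 119.356 mm.

119 mm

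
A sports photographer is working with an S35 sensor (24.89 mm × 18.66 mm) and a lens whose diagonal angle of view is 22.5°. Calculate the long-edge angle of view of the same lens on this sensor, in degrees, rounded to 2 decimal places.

18.09°

Sensor diagonal = √(24.89² + 18.66²) = √967.7077 ≈ 31.1080 mm.
From the diagonal AOV: f = 31.1080 / (2·tan(11.25°)) = 31.1080 / 0.39782 ≈ 78.1952 mm.
Long-edge AOV = 2·arctan(24.89 / (2 × 78.1952)) = 2·arctan(0.15915) ≈ 18.0859°.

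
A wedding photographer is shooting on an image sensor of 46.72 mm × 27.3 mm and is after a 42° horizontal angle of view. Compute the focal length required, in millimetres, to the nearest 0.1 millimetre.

From α = 2·arctan(w/2f) we get f = w / (2·tan(α/2)).
With w = 46.72 mm and α/2 = 21°, tan(α/2) ≈ 0.38386, so f ≈ 46.72 / 0.76773 ≈ 60.8549 mm.

60.9 mm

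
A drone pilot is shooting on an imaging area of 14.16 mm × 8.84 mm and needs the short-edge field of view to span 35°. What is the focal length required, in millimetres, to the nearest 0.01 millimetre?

From α = 2·arctan(h/2f) we get f = h / (2·tan(α/2)).
With h = 8.84 mm and α/2 = 17.5°, tan(α/2) ≈ 0.31530, so f ≈ 8.84 / 0.63060 ≈ 14.0184 mm.

14.02 mm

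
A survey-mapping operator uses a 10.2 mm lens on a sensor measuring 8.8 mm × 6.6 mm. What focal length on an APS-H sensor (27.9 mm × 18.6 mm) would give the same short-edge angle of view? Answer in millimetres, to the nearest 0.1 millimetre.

Equal angle of view means equal height/f ratio, so f₂ = f₁ · (height₂/height₁) = 10.2 × 18.6/6.6.
f₂ = 10.2 × 2.81818 ≈ 28.745 mm.

28.7 mm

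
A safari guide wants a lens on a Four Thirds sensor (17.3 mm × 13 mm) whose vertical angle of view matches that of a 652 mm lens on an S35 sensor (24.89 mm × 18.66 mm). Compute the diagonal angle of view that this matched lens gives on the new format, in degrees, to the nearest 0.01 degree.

Equal vertical AOV ⇒ f₂ = f₁ · 13/18.66 = 652 × 0.69668 ≈ 454.2337 mm.
Sensor diagonal = √(17.3² + 13²) = √468.2900 ≈ 21.6400 mm.
Diagonal AOV on the new format = 2·arctan(21.6400 / (2 × 454.2337)) = 2·arctan(0.02382) ≈ 2.7291°.

2.73°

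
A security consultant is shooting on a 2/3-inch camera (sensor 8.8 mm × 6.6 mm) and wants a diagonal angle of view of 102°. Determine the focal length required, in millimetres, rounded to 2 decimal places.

Sensor diagonal = √(8.8² + 6.6²) = √121.0000 ≈ 11.0000 mm.
From α = 2·arctan(d/2f) we get f = d / (2·tan(α/2)).
With d = 11.0000 mm and α/2 = 51°, tan(α/2) ≈ 1.23490, so f ≈ 11.0000 / 2.46979 ≈ 4.4538 mm.

4.45 mm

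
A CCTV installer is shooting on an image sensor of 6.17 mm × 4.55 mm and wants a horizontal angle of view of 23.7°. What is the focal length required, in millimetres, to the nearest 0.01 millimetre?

14.70 mm

From α = 2·arctan(w/2f) we get f = w / (2·tan(α/2)).
With w = 6.17 mm and α/2 = 11.85°, tan(α/2) ≈ 0.20982, so f ≈ 6.17 / 0.41964 ≈ 14.7030 mm.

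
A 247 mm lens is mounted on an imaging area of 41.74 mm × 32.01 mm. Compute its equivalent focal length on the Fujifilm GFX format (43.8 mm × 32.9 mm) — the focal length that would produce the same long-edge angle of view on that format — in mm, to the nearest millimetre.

Equal angle of view means equal width/f ratio, so f₂ = f₁ · (width₂/width₁) = 247 × 43.8/41.74.
f₂ = 247 × 1.04935 ≈ 259.190 mm.

259 mm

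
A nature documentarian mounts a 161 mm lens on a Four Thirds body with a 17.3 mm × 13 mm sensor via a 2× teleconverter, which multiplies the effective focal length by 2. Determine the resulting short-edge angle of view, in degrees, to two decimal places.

2.31°

Effective focal length f = 161 × 2 = 322 mm.
α = 2·arctan(13 / (2 × 322)) = 2·arctan(0.02019) ≈ 2.3129°.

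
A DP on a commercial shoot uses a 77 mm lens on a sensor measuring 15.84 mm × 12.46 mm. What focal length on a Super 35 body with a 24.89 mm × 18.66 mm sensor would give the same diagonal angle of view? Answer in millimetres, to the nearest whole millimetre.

119 mm

Sensor diagonal = √(15.84² + 12.46²) = √406.1572 ≈ 20.1533 mm.
Sensor diagonal = √(24.89² + 18.66²) = √967.7077 ≈ 31.1080 mm.
Equal angle of view means equal diagonal/f ratio, so f₂ = f₁ · (diagonal₂/diagonal₁) = 77 × 31.1080/20.1533.
f₂ = 77 × 1.54357 ≈ 118.855 mm.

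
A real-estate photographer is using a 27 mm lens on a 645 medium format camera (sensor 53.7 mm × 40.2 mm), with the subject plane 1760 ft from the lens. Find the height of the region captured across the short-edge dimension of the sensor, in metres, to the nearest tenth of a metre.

798.7 m

dₒ: 1760 ft × 304.8 mm/ft = 536447.98 mm.
Similar triangles through the lens centre give W/dₒ = h/dᵢ; with 1/f = 1/dₒ + 1/dᵢ this gives W = h·(dₒ − f)/f.
W = 40.2 mm × (536448 − 27) / 27 = 40.2 × 19867.4438 ≈ 798671.241 mm = 798.671 m.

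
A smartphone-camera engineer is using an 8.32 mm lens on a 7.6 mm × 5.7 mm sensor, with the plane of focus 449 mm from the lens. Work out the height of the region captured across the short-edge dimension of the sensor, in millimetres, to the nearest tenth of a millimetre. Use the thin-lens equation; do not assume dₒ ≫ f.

301.9 mm

Similar triangles through the lens centre give W/dₒ = h/dᵢ; with 1/f = 1/dₒ + 1/dᵢ this gives W = h·(dₒ − f)/f.
W = 5.7 mm × (449 − 8.32) / 8.32 = 5.7 × 52.9663 ≈ 301.908 mm.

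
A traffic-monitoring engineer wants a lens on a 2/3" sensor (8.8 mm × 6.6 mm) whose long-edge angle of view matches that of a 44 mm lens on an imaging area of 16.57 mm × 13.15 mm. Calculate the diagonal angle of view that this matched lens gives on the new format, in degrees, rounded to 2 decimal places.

Equal long-edge AOV ⇒ f₂ = f₁ · 8.8/16.57 = 44 × 0.53108 ≈ 23.3675 mm.
Sensor diagonal = √(8.8² + 6.6²) = √121.0000 ≈ 11.0000 mm.
Diagonal AOV on the new format = 2·arctan(11.0000 / (2 × 23.3675)) = 2·arctan(0.23537) ≈ 26.4892°.

26.49°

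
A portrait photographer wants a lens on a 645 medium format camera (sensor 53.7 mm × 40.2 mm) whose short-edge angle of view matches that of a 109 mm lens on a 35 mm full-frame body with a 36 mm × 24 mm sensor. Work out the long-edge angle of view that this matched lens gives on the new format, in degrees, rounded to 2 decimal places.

Equal short-edge AOV ⇒ f₂ = f₁ · 40.2/24 = 109 × 1.67500 ≈ 182.5750 mm.
Long-edge AOV on the new format = 2·arctan(53.7 / (2 × 182.5750)) = 2·arctan(0.14706) ≈ 16.7322°.

16.73°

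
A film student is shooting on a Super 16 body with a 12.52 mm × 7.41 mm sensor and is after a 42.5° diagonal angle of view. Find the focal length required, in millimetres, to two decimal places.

18.71 mm

Sensor diagonal = √(12.52² + 7.41²) = √211.6585 ≈ 14.5485 mm.
From α = 2·arctan(d/2f) we get f = d / (2·tan(α/2)).
With d = 14.5485 mm and α/2 = 21.25°, tan(α/2) ≈ 0.38888, so f ≈ 14.5485 / 0.77776 ≈ 18.7057 mm.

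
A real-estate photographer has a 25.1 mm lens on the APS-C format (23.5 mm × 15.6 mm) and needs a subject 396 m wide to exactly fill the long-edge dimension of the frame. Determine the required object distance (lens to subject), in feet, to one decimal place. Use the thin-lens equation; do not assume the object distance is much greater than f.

1387.8 ft

W: 396 m = 396000 mm.
Magnification m = w/W = dᵢ/dₒ; combined with 1/f = 1/dₒ + 1/dᵢ this gives dₒ = f·(1 + W/w).
dₒ = 25.1 mm × (1 + 396000/23.5) = 25.1 × 16852.0638 ≈ 422986.802 mm = 422986.802/304.8 ft = 1387.75 ft.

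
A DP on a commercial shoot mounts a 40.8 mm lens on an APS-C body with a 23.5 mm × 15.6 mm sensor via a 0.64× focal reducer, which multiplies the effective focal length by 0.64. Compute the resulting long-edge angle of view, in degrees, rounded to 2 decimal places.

48.45°

Effective focal length f = 40.8 × 0.64 = 26.112 mm.
α = 2·arctan(23.5 / (2 × 26.112)) = 2·arctan(0.44998) ≈ 48.4540°.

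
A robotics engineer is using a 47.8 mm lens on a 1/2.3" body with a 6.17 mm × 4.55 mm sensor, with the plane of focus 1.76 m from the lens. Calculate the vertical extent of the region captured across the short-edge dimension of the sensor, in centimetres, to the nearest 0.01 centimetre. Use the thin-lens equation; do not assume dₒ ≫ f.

dₒ: 1.76 m = 1760 mm.
Similar triangles through the lens centre give W/dₒ = h/dᵢ; with 1/f = 1/dₒ + 1/dᵢ this gives W = h·(dₒ − f)/f.
W = 4.55 mm × (1760 − 47.8) / 47.8 = 4.55 × 35.8201 ≈ 162.981 mm = 16.2981 cm.

16.30 cm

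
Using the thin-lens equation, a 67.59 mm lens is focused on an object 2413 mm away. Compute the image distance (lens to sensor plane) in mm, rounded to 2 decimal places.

69.54 mm

1/dᵢ = 1/f − 1/dₒ = 1/67.59 − 1/2413 = 0.0143807 mm⁻¹.
dᵢ = 1/0.0143807 ≈ 69.5378 mm.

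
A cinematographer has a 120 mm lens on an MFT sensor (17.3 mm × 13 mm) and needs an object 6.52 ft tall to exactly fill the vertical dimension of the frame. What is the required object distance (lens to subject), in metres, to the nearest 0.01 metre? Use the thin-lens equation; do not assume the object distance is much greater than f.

18.46 m

W: 6.52 ft × 304.8 mm/ft = 1987.30 mm.
Magnification m = h/W = dᵢ/dₒ; combined with 1/f = 1/dₒ + 1/dᵢ this gives dₒ = f·(1 + W/h).
dₒ = 120 mm × (1 + 1987.3/13) = 120 × 153.8689 ≈ 18464.270 mm = 18.4643 m.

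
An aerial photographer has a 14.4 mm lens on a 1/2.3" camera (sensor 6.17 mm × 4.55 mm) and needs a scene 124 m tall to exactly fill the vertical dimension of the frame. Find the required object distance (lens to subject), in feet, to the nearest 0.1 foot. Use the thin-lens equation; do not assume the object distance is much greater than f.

1287.6 ft

W: 124 m = 124000 mm.
Magnification m = h/W = dᵢ/dₒ; combined with 1/f = 1/dₒ + 1/dᵢ this gives dₒ = f·(1 + W/h).
dₒ = 14.4 mm × (1 + 124000/4.55) = 14.4 × 27253.7473 ≈ 392453.960 mm = 392453.960/304.8 ft = 1287.58 ft.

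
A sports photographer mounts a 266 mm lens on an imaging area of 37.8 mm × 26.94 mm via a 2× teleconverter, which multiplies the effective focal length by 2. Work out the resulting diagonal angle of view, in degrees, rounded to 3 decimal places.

4.996°

Effective focal length f = 266 × 2 = 532 mm.
Sensor diagonal = √(37.8² + 26.94²) = √2154.6036 ≈ 46.4177 mm.
α = 2·arctan(46.418 / (2 × 532)) = 2·arctan(0.04363) ≈ 4.9960°.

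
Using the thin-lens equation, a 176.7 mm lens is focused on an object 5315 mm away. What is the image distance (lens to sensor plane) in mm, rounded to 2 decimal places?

182.78 mm

1/dᵢ = 1/f − 1/dₒ = 1/176.7 − 1/5315 = 0.0054712 mm⁻¹.
dᵢ = 1/0.0054712 ≈ 182.7765 mm.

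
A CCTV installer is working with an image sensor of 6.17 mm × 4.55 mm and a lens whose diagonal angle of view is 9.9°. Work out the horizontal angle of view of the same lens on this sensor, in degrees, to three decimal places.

Sensor diagonal = √(6.17² + 4.55²) = √58.7714 ≈ 7.6663 mm.
From the diagonal AOV: f = 7.6663 / (2·tan(4.95°)) = 7.6663 / 0.17322 ≈ 44.2576 mm.
Horizontal AOV = 2·arctan(6.17 / (2 × 44.2576)) = 2·arctan(0.06971) ≈ 7.9748°.

7.975°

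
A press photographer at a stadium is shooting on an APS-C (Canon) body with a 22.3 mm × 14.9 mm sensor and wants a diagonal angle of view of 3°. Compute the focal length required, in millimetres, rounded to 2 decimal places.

Sensor diagonal = √(22.3² + 14.9²) = √719.3000 ≈ 26.8198 mm.
From α = 2·arctan(d/2f) we get f = d / (2·tan(α/2)).
With d = 26.8198 mm and α/2 = 1.5°, tan(α/2) ≈ 0.02619, so f ≈ 26.8198 / 0.05237 ≈ 512.1028 mm.

512.10 mm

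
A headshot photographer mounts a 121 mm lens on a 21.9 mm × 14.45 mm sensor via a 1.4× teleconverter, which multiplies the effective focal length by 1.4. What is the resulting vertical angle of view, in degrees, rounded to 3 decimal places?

4.884°

Effective focal length f = 121 × 1.4 = 169.4 mm.
α = 2·arctan(14.45 / (2 × 169.4)) = 2·arctan(0.04265) ≈ 4.8844°.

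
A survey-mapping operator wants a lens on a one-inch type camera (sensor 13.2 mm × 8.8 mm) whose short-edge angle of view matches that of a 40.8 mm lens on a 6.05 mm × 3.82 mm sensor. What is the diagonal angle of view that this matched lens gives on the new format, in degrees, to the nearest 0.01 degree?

9.65°

Equal short-edge AOV ⇒ f₂ = f₁ · 8.8/3.82 = 40.8 × 2.30366 ≈ 93.9895 mm.
Sensor diagonal = √(13.2² + 8.8²) = √251.6800 ≈ 15.8644 mm.
Diagonal AOV on the new format = 2·arctan(15.8644 / (2 × 93.9895)) = 2·arctan(0.08439) ≈ 9.6481°.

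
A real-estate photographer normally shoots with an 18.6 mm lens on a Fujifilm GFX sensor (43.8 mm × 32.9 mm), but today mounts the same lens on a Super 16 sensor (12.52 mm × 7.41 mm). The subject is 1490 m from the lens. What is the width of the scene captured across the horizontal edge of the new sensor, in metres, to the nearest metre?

1003 m

The focal length stays 18.6 mm; the relevant sensor dimension is now w = 12.52 mm. Object distance dₒ = 1490 m = 1.49e+06 mm.
Thin-lens field width W = w·(dₒ − f)/f = 12.52 × (1.49e+06 − 18.6)/18.6 ≈ 1002933.717 mm = 1002.93 m.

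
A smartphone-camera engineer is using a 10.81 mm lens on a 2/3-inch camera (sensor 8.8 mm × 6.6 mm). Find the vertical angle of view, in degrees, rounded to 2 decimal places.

Angle of view α = 2·arctan(h/2f) with h = 6.6 mm and f = 10.81 mm.
h/2f = 0.30527; arctan(0.30527) ≈ 16.9760°, so α ≈ 33.9520°.

33.95°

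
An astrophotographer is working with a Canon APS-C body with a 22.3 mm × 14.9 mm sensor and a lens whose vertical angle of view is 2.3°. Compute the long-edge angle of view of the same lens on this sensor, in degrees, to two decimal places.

From the vertical AOV: f = 14.9 / (2·tan(1.15°)) = 14.9 / 0.04015 ≈ 371.1272 mm.
Long-edge AOV = 2·arctan(22.3 / (2 × 371.1272)) = 2·arctan(0.03004) ≈ 3.4417°.

3.44°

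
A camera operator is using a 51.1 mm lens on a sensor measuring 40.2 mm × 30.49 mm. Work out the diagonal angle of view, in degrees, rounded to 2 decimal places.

Sensor diagonal = √(40.2² + 30.49²) = √2545.6801 ≈ 50.4547 mm.
Angle of view α = 2·arctan(d/2f) with d = 50.4547 mm and f = 51.1 mm.
d/2f = 0.49369; arctan(0.49369) ≈ 26.2749°, so α ≈ 52.5498°.

52.55°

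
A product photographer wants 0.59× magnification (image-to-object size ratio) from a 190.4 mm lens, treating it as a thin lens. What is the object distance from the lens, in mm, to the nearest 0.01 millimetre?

With m = dᵢ/dₒ and 1/f = 1/dₒ + 1/dᵢ, substituting dᵢ = m·dₒ gives 1/f = (1 + 1/m)/dₒ, hence dₒ = f·(1 + 1/m).
dₒ = 190.4 × (1 + 1/0.59) = 190.4 × 2.69492 ≈ 513.112 mm.

513.11 mm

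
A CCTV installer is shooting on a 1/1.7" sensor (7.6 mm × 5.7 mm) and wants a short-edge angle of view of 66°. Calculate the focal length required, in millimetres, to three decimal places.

From α = 2·arctan(h/2f) we get f = h / (2·tan(α/2)).
With h = 5.7 mm and α/2 = 33°, tan(α/2) ≈ 0.64941, so f ≈ 5.7 / 1.29882 ≈ 4.3886 mm.

4.389 mm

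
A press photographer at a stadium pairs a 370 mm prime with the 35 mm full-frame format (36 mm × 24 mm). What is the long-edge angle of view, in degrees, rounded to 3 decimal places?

5.570°

Angle of view α = 2·arctan(w/2f) with w = 36 mm and f = 370 mm.
w/2f = 0.04865; arctan(0.04865) ≈ 2.7852°, so α ≈ 5.5703°.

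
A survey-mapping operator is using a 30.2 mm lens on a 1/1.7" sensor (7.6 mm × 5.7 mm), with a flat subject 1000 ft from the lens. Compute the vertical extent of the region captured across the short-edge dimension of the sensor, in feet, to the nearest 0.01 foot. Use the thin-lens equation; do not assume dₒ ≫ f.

188.72 ft

dₒ: 1000 ft × 304.8 mm/ft = 304799.99 mm.
Similar triangles through the lens centre give W/dₒ = h/dᵢ; with 1/f = 1/dₒ + 1/dᵢ this gives W = h·(dₒ − f)/f.
W = 5.7 mm × (304800 − 30.2) / 30.2 = 5.7 × 10091.7149 ≈ 57522.775 mm = 57522.775/304.8 ft = 188.723 ft.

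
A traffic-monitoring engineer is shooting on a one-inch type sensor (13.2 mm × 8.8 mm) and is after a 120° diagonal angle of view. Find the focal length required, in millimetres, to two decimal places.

4.58 mm

Sensor diagonal = √(13.2² + 8.8²) = √251.6800 ≈ 15.8644 mm.
From α = 2·arctan(d/2f) we get f = d / (2·tan(α/2)).
With d = 15.8644 mm and α/2 = 60°, tan(α/2) ≈ 1.73205, so f ≈ 15.8644 / 3.46410 ≈ 4.5797 mm.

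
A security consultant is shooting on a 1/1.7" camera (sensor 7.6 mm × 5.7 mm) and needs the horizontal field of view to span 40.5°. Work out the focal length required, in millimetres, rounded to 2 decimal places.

From α = 2·arctan(w/2f) we get f = w / (2·tan(α/2)).
With w = 7.6 mm and α/2 = 20.25°, tan(α/2) ≈ 0.36892, so f ≈ 7.6 / 0.73784 ≈ 10.3004 mm.

10.30 mm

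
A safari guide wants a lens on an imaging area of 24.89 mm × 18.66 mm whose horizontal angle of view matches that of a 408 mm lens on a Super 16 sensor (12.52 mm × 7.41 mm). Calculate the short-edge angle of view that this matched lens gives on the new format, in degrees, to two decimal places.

1.32°

Equal horizontal AOV ⇒ f₂ = f₁ · 24.89/12.52 = 408 × 1.98802 ≈ 811.1118 mm.
Short-edge AOV on the new format = 2·arctan(18.66 / (2 × 811.1118)) = 2·arctan(0.01150) ≈ 1.3181°.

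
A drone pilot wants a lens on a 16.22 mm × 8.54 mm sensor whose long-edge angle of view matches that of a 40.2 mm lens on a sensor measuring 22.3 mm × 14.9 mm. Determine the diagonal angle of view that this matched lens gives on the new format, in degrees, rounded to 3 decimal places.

Equal long-edge AOV ⇒ f₂ = f₁ · 16.22/22.3 = 40.2 × 0.72735 ≈ 29.2396 mm.
Sensor diagonal = √(16.22² + 8.54²) = √336.0200 ≈ 18.3308 mm.
Diagonal AOV on the new format = 2·arctan(18.3308 / (2 × 29.2396)) = 2·arctan(0.31346) ≈ 34.8081°.

34.808°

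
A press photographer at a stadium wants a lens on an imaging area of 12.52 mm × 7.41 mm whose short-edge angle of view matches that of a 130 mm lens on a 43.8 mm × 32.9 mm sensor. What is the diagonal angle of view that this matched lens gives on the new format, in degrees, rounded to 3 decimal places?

27.904°

Equal short-edge AOV ⇒ f₂ = f₁ · 7.41/32.9 = 130 × 0.22523 ≈ 29.2796 mm.
Sensor diagonal = √(12.52² + 7.41²) = √211.6585 ≈ 14.5485 mm.
Diagonal AOV on the new format = 2·arctan(14.5485 / (2 × 29.2796)) = 2·arctan(0.24844) ≈ 27.9042°.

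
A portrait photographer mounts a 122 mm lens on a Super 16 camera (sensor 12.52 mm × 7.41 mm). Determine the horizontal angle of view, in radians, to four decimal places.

Angle of view α = 2·arctan(w/2f) with w = 12.52 mm and f = 122 mm.
w/2f = 0.05131; arctan(0.05131) ≈ 0.0513 rad, so α ≈ 0.1025 rad.

0.1025 rad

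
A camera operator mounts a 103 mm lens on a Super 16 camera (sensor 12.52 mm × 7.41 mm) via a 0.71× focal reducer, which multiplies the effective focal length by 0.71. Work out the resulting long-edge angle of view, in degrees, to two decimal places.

Effective focal length f = 103 × 0.71 = 73.13 mm.
α = 2·arctan(12.52 / (2 × 73.13)) = 2·arctan(0.08560) ≈ 9.7853°.

9.79°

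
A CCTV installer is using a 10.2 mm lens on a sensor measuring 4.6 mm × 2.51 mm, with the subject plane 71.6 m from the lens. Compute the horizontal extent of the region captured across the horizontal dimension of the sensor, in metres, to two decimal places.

32.29 m

dₒ: 71.6 m = 71600 mm.
Similar triangles through the lens centre give W/dₒ = w/dᵢ; with 1/f = 1/dₒ + 1/dᵢ this gives W = w·(dₒ − f)/f.
W = 4.6 mm × (71600 − 10.2) / 10.2 = 4.6 × 7018.6078 ≈ 32285.596 mm = 32.2856 m.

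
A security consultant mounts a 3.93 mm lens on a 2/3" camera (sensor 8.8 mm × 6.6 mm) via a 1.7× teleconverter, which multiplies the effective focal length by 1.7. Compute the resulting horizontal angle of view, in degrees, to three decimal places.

66.737°

Effective focal length f = 3.93 × 1.7 = 6.681 mm.
α = 2·arctan(8.8 / (2 × 6.681)) = 2·arctan(0.65858) ≈ 66.7365°.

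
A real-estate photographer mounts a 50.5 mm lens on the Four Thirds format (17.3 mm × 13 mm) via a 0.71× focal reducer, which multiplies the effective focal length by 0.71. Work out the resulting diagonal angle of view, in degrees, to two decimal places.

Effective focal length f = 50.5 × 0.71 = 35.855 mm.
Sensor diagonal = √(17.3² + 13²) = √468.2900 ≈ 21.6400 mm.
α = 2·arctan(21.640 / (2 × 35.855)) = 2·arctan(0.30177) ≈ 33.5846°.

33.58°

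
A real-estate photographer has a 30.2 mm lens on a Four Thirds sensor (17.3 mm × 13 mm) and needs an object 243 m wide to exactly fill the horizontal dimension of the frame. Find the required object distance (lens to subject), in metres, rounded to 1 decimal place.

424.2 m

W: 243 m = 243000 mm.
Magnification m = w/W = dᵢ/dₒ; combined with 1/f = 1/dₒ + 1/dᵢ this gives dₒ = f·(1 + W/w).
dₒ = 30.2 mm × (1 + 243000/17.3) = 30.2 × 14047.2428 ≈ 424226.732 mm = 424.227 m.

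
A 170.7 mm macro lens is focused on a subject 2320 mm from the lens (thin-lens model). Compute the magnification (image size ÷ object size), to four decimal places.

0.0794×

Thin lens: 1/f = 1/dₒ + 1/dᵢ → 1/dᵢ = 1/170.7 − 1/2320 = 0.0054272 mm⁻¹, so dᵢ ≈ 184.2572 mm.
Magnification m = dᵢ/dₒ = 184.2572/2320 ≈ 0.07942.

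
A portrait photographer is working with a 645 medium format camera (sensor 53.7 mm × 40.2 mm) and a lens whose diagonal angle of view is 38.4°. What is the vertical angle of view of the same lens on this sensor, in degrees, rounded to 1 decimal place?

23.6°

Sensor diagonal = √(53.7² + 40.2²) = √4499.7300 ≈ 67.0800 mm.
From the diagonal AOV: f = 67.0800 / (2·tan(19.2°)) = 67.0800 / 0.69647 ≈ 96.3138 mm.
Vertical AOV = 2·arctan(40.2 / (2 × 96.3138)) = 2·arctan(0.20869) ≈ 23.5761°.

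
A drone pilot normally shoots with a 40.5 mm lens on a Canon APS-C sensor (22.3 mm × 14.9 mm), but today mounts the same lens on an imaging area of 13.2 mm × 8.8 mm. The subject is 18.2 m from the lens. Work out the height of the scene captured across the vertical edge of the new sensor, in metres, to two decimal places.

The focal length stays 40.5 mm; the relevant sensor dimension is now h = 8.8 mm. Object distance dₒ = 18.2 m = 18200 mm.
Thin-lens field height W = h·(dₒ − f)/f = 8.8 × (18200 − 40.5)/40.5 ≈ 3945.768 mm = 3.94577 m.

3.95 m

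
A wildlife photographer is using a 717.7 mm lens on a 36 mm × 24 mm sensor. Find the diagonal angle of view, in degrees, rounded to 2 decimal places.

Sensor diagonal = √(36² + 24²) = √1872.0000 ≈ 43.2666 mm.
Angle of view α = 2·arctan(d/2f) with d = 43.2666 mm and f = 717.7 mm.
d/2f = 0.03014; arctan(0.03014) ≈ 1.7265°, so α ≈ 3.4530°.

3.45°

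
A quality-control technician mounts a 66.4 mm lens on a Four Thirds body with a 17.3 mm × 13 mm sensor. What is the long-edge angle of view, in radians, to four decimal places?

0.2591 rad

Angle of view α = 2·arctan(w/2f) with w = 17.3 mm and f = 66.4 mm.
w/2f = 0.13027; arctan(0.13027) ≈ 0.1295 rad, so α ≈ 0.2591 rad.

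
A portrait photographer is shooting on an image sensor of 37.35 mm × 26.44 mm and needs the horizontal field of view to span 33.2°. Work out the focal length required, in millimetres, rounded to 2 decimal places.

From α = 2·arctan(w/2f) we get f = w / (2·tan(α/2)).
With w = 37.35 mm and α/2 = 16.6°, tan(α/2) ≈ 0.29811, so f ≈ 37.35 / 0.59623 ≈ 62.6440 mm.

62.64 mm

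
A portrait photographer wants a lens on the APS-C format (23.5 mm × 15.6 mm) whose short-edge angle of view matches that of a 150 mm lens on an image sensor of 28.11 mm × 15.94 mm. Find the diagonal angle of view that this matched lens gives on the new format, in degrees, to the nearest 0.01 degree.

10.98°

Equal short-edge AOV ⇒ f₂ = f₁ · 15.6/15.94 = 150 × 0.97867 ≈ 146.8005 mm.
Sensor diagonal = √(23.5² + 15.6²) = √795.6100 ≈ 28.2066 mm.
Diagonal AOV on the new format = 2·arctan(28.2066 / (2 × 146.8005)) = 2·arctan(0.09607) ≈ 10.9752°.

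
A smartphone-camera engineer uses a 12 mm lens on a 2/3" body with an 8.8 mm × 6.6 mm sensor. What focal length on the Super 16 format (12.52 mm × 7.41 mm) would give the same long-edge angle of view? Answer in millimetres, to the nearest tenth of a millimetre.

17.1 mm

Equal angle of view means equal width/f ratio, so f₂ = f₁ · (width₂/width₁) = 12 × 12.52/8.8.
f₂ = 12 × 1.42273 ≈ 17.073 mm.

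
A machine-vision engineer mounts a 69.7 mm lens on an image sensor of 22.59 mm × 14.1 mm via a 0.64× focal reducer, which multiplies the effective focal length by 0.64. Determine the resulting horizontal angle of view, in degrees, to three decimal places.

28.418°

Effective focal length f = 69.7 × 0.64 = 44.608 mm.
α = 2·arctan(22.59 / (2 × 44.608)) = 2·arctan(0.25321) ≈ 28.4180°.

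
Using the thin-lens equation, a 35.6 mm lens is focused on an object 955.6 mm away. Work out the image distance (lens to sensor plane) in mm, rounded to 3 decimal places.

1/dᵢ = 1/f − 1/dₒ = 1/35.6 − 1/955.6 = 0.0270434 mm⁻¹.
dᵢ = 1/0.0270434 ≈ 36.9776 mm.

36.978 mm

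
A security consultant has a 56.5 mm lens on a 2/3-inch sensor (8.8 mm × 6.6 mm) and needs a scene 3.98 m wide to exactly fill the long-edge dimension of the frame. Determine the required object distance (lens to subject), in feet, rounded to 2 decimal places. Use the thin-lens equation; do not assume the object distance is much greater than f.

W: 3.98 m = 3980 mm.
Magnification m = w/W = dᵢ/dₒ; combined with 1/f = 1/dₒ + 1/dᵢ this gives dₒ = f·(1 + W/w).
dₒ = 56.5 mm × (1 + 3980/8.8) = 56.5 × 453.2727 ≈ 25609.909 mm = 25609.909/304.8 ft = 84.022 ft.

84.02 ft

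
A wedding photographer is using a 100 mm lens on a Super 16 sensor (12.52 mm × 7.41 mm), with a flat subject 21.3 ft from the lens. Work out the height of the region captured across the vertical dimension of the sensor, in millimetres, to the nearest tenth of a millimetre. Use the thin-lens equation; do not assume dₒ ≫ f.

473.7 mm

dₒ: 21.3 ft × 304.8 mm/ft = 6492.24 mm.
Similar triangles through the lens centre give W/dₒ = h/dᵢ; with 1/f = 1/dₒ + 1/dᵢ this gives W = h·(dₒ − f)/f.
W = 7.41 mm × (6492.24 − 100) / 100 = 7.41 × 63.9224 ≈ 473.665 mm.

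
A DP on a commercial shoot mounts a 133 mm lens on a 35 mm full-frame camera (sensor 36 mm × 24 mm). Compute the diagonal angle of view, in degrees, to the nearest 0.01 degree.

Sensor diagonal = √(36² + 24²) = √1872.0000 ≈ 43.2666 mm.
Angle of view α = 2·arctan(d/2f) with d = 43.2666 mm and f = 133 mm.
d/2f = 0.16266; arctan(0.16266) ≈ 9.2386°, so α ≈ 18.4772°.

18.48°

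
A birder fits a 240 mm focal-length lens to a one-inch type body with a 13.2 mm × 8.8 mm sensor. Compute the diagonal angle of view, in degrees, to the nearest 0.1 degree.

3.8°

Sensor diagonal = √(13.2² + 8.8²) = √251.6800 ≈ 15.8644 mm.
Angle of view α = 2·arctan(d/2f) with d = 15.8644 mm and f = 240 mm.
d/2f = 0.03305; arctan(0.03305) ≈ 1.8930°, so α ≈ 3.7860°.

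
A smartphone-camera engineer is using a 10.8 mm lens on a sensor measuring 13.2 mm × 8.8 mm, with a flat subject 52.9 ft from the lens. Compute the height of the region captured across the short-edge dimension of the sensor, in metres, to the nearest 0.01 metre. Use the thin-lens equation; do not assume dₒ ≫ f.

dₒ: 52.9 ft × 304.8 mm/ft = 16123.92 mm.
Similar triangles through the lens centre give W/dₒ = h/dᵢ; with 1/f = 1/dₒ + 1/dᵢ this gives W = h·(dₒ − f)/f.
W = 8.8 mm × (16123.9 − 10.8) / 10.8 = 8.8 × 1491.9555 ≈ 13129.208 mm = 13.1292 m.

13.13 m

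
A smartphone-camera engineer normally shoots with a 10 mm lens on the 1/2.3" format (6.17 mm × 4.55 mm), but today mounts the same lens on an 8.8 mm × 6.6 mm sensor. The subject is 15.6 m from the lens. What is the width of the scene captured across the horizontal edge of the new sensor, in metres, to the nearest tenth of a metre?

13.7 m

The focal length stays 10 mm; the relevant sensor dimension is now w = 8.8 mm. Object distance dₒ = 15.6 m = 15600 mm.
Thin-lens field width W = w·(dₒ − f)/f = 8.8 × (15600 − 10)/10 ≈ 13719.200 mm = 13.7192 m.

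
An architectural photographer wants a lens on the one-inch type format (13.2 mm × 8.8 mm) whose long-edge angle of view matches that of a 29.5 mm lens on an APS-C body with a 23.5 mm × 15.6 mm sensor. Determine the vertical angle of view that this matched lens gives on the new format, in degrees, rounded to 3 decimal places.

Equal long-edge AOV ⇒ f₂ = f₁ · 13.2/23.5 = 29.5 × 0.56170 ≈ 16.5702 mm.
Vertical AOV on the new format = 2·arctan(8.8 / (2 × 16.5702)) = 2·arctan(0.26554) ≈ 29.7419°.

29.742°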